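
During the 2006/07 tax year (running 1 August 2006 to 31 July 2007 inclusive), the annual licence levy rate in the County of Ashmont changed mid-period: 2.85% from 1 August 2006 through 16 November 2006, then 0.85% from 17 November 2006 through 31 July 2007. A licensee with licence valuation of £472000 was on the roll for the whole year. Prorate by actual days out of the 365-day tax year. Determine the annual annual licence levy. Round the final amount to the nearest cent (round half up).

£6805.21

1 August – 16 November 2006: 108 days at 2.85% → £472000 × 2.85% × 108/365 = £3980.3178
17 November 2006 – 31 July 2007: 257 days at 0.85% → £472000 × 0.85% × 257/365 = £2824.8877
Total = £6805.2055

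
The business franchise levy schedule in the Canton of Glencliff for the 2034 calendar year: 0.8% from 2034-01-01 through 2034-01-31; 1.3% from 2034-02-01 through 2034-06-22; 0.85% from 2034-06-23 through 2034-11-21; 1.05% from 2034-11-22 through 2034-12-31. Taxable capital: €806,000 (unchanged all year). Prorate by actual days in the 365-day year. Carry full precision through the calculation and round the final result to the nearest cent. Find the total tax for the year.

2034-01-01 to 2034-01-31: 31 days at 0.8% → €806,000 × 0.8% × 31/365 = €547.6384
2034-02-01 to 2034-06-22: 142 days at 1.3% → €806,000 × 1.3% × 142/365 = €4,076.3726
2034-06-23 to 2034-11-21: 152 days at 0.85% → €806,000 × 0.85% × 152/365 = €2,853.0192
2034-11-22 to 2034-12-31: 40 days at 1.05% → €806,000 × 1.05% × 40/365 = €927.4521
Total = €8,404.4822

€8,404.48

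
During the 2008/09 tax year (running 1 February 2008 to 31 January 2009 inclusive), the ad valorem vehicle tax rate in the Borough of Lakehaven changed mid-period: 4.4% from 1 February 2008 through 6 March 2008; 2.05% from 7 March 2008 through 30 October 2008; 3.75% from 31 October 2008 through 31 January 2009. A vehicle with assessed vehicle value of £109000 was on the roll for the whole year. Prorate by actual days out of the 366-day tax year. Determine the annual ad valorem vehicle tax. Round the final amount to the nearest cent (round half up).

1 February – 6 March 2008: 35 days at 4.4% → £109000 × 4.4% × 35/366 = £458.6339
7 March – 30 October 2008: 238 days at 2.05% → £109000 × 2.05% × 238/366 = £1453.0355
31 October 2008 – 31 January 2009: 93 days at 3.75% → £109000 × 3.75% × 93/366 = £1038.6270
Total = £2950.2964

£2950.30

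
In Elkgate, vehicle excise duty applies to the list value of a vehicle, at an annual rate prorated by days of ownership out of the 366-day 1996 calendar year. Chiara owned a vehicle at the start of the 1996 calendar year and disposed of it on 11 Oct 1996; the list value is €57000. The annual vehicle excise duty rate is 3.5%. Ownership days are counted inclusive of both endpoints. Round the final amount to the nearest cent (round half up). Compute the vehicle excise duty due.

Days held (1 Jan – 11 Oct 1996): 285 out of 366
Tax = €57000 × 3.5% × 285/366 = €1553.4836

€1553.48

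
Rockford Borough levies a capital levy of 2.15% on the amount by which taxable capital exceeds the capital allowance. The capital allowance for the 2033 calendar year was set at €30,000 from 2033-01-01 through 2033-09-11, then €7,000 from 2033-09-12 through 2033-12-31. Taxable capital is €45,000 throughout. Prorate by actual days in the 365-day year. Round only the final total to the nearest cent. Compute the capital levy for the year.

€472.88

2033-01-01 to 2033-09-11: 254 days, exemption €30,000 → (€45,000 − €30,000) × 2.15% × 254/365 = €224.4247
2033-09-12 to 2033-12-31: 111 days, exemption €7,000 → (€45,000 − €7,000) × 2.15% × 111/365 = €248.4575
Total = €472.8822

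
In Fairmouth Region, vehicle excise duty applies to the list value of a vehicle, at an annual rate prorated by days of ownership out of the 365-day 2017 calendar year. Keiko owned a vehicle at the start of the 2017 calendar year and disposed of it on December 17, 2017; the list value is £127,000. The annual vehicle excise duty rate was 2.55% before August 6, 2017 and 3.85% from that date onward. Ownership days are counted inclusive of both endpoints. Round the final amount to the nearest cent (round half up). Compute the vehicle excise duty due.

£3,720.40

January 1 – August 5, 2017: 217 days at 2.55% → £127,000 × 2.55% × 217/365 = £1,925.3548
August 6 – December 17, 2017: 134 days at 3.85% → £127,000 × 3.85% × 134/365 = £1,795.0493
Total = £3,720.4041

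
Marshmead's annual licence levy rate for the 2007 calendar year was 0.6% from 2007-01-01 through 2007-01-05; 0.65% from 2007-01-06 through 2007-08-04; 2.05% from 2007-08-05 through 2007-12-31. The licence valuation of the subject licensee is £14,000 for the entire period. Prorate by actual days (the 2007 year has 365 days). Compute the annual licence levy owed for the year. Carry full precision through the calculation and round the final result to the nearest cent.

2007-01-01 to 2007-01-05: 5 days at 0.6% → £14,000 × 0.6% × 5/365 = £1.1507
2007-01-06 to 2007-08-04: 211 days at 0.65% → £14,000 × 0.65% × 211/365 = £52.6055
2007-08-05 to 2007-12-31: 149 days at 2.05% → £14,000 × 2.05% × 149/365 = £117.1589
Total = £170.9151

£170.92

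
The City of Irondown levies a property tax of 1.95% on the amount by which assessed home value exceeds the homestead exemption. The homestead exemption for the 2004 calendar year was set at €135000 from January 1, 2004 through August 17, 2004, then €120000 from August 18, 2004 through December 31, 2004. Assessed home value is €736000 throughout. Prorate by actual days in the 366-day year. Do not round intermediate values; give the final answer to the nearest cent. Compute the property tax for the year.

€11828.19

January 1 – August 17, 2004: 230 days, exemption €135000 → (€736000 − €135000) × 1.95% × 230/366 = €7364.7131
August 18 – December 31, 2004: 136 days, exemption €120000 → (€736000 − €120000) × 1.95% × 136/366 = €4463.4754
Total = €11828.1885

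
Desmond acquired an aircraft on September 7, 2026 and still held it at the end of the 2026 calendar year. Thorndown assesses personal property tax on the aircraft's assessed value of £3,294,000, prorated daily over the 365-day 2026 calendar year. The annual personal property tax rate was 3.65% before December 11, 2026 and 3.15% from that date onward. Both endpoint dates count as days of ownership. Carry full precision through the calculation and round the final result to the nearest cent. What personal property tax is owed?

£37,262.81

September 7 – December 10, 2026: 95 days at 3.65% → £3,294,000 × 3.65% × 95/365 = £31,293.0000
December 11 – December 31, 2026: 21 days at 3.15% → £3,294,000 × 3.15% × 21/365 = £5,969.8110
Total = £37,262.8110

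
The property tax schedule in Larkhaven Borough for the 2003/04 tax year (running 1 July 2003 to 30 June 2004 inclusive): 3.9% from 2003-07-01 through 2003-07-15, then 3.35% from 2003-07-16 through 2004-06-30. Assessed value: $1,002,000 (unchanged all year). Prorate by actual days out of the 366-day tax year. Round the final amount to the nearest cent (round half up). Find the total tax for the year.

2003-07-01 to 2003-07-15: 15 days at 3.9% → $1,002,000 × 3.9% × 15/366 = $1,601.5574
2003-07-16 to 2004-06-30: 351 days at 3.35% → $1,002,000 × 3.35% × 351/366 = $32,191.3033
Total = $33,792.8607

$33,792.86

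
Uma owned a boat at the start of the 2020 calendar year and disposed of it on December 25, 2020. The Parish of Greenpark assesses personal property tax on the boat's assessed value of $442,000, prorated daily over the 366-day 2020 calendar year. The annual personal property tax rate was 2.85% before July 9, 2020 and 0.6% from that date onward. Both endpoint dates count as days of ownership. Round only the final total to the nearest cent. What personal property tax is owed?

January 1 – July 8, 2020: 190 days at 2.85% → $442,000 × 2.85% × 190/366 = $6,539.4262
July 9 – December 25, 2020: 170 days at 0.6% → $442,000 × 0.6% × 170/366 = $1,231.8033
Total = $7,771.2295

$7,771.23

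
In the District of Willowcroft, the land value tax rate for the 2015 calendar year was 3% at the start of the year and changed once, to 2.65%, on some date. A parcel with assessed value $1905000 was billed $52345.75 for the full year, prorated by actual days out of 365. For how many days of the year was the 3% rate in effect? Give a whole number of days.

Let d = days at the first rate; then 365 − d days at the second rate.
$1905000 × [3%·d + 2.65%·(365−d)] / 365 = $52345.75
Solving gives d = 102, so the new rate took effect on April 13, 2015.

102 days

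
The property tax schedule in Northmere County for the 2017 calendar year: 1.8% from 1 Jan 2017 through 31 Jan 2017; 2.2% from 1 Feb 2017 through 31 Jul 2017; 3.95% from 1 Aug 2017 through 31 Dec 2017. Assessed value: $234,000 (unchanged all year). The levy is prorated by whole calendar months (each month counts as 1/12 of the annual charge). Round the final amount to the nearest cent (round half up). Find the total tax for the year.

1 Jan – 31 Jan 2017: 1 month at 1.8% → $234,000 × 1.8% × 1/12 = $351.0000
1 Feb – 31 Jul 2017: 6 months at 2.2% → $234,000 × 2.2% × 6/12 = $2,574.0000
1 Aug – 31 Dec 2017: 5 months at 3.95% → $234,000 × 3.95% × 5/12 = $3,851.2500
Total = $6,776.2500

$6,776.25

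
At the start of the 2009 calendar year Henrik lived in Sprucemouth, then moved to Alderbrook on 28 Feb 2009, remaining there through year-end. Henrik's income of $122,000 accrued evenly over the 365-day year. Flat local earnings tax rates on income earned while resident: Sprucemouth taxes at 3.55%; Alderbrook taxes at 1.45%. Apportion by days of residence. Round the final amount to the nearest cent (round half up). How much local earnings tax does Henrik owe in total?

Sprucemouth, 1 Jan – 27 Feb 2009: 58 days → $122,000 × 3.55% × 58/365 = $688.2137
Alderbrook, 28 Feb – 31 Dec 2009: 307 days → $122,000 × 1.45% × 307/365 = $1,487.8986
Total = $2,176.1123

$2,176.11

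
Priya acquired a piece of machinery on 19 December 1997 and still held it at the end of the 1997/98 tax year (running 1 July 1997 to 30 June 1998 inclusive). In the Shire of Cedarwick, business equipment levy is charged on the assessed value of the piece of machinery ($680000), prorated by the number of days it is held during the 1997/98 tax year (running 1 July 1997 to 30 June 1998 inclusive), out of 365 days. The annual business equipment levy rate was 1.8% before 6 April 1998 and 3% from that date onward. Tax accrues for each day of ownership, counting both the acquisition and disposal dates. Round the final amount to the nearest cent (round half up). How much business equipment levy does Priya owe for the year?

$8428.27

19 December 1997 – 5 April 1998: 108 days at 1.8% → $680000 × 1.8% × 108/365 = $3621.6986
6 April – 30 June 1998: 86 days at 3% → $680000 × 3% × 86/365 = $4806.5753
Total = $8428.2740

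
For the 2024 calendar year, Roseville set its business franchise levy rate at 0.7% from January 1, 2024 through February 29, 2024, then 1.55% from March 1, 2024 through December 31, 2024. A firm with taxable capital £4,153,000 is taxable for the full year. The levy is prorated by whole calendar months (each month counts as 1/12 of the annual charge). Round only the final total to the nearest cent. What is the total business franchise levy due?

£58,488.08

January 1 – February 29, 2024: 2 months at 0.7% → £4,153,000 × 0.7% × 2/12 = £4,845.1667
March 1 – December 31, 2024: 10 months at 1.55% → £4,153,000 × 1.55% × 10/12 = £53,642.9167
Total = £58,488.0833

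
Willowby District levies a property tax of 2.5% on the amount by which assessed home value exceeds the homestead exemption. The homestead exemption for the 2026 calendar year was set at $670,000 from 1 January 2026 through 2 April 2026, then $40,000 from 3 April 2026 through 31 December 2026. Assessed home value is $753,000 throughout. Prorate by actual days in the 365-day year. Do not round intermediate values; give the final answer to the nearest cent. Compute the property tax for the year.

$13,855.14

1 January – 2 April 2026: 92 days, exemption $670,000 → ($753,000 − $670,000) × 2.5% × 92/365 = $523.0137
3 April – 31 December 2026: 273 days, exemption $40,000 → ($753,000 − $40,000) × 2.5% × 273/365 = $13,332.1233
Total = $13,855.1370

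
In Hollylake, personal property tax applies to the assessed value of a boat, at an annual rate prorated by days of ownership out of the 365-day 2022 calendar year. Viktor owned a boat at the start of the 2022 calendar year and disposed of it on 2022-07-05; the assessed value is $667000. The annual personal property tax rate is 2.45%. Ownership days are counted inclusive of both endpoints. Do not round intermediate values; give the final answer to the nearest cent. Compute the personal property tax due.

Days held (2022-01-01 to 2022-07-05): 186 out of 365
Tax = $667000 × 2.45% × 186/365 = $8327.4493

$8327.45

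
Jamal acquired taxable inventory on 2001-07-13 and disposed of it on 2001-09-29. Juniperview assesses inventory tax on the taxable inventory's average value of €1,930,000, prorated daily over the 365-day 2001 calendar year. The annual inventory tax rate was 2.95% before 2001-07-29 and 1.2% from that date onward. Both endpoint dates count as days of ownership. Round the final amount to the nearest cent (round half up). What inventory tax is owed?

€6,493.26

2001-07-13 to 2001-07-28: 16 days at 2.95% → €1,930,000 × 2.95% × 16/365 = €2,495.7808
2001-07-29 to 2001-09-29: 63 days at 1.2% → €1,930,000 × 1.2% × 63/365 = €3,997.4795
Total = €6,493.2603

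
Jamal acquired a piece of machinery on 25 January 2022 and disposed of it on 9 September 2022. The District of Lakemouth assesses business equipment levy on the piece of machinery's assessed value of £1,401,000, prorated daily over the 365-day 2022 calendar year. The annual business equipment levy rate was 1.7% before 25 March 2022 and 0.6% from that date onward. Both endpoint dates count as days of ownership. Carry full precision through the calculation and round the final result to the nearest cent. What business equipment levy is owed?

£7,741.96

25 January – 24 March 2022: 59 days at 1.7% → £1,401,000 × 1.7% × 59/365 = £3,849.8712
25 March – 9 September 2022: 169 days at 0.6% → £1,401,000 × 0.6% × 169/365 = £3,892.0932
Total = £7,741.9644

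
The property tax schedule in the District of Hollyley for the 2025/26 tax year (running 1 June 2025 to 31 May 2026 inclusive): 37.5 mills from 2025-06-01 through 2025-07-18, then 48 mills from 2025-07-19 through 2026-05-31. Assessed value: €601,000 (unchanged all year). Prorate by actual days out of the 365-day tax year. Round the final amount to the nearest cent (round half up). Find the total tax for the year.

€28,018.13

2025-06-01 to 2025-07-18: 48 days at 37.5 mills → €601,000 × 3.75% × 48/365 = €2,963.8356
2025-07-19 to 2026-05-31: 317 days at 48 mills → €601,000 × 4.8% × 317/365 = €25,054.2904
Total = €28,018.1260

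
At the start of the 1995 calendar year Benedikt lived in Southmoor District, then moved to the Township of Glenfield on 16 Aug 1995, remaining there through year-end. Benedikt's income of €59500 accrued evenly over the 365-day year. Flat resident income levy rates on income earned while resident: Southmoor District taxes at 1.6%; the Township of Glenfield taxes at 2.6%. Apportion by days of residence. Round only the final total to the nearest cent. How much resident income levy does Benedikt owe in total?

€1176.96

Southmoor District, 1 Jan – 15 Aug 1995: 227 days → €59500 × 1.6% × 227/365 = €592.0658
The Township of Glenfield, 16 Aug – 31 Dec 1995: 138 days → €59500 × 2.6% × 138/365 = €584.8932
Total = €1176.9589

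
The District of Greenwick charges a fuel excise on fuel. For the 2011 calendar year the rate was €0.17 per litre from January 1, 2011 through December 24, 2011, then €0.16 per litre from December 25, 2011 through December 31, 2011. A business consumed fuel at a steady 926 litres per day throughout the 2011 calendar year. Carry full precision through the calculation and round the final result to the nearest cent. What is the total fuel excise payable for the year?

January 1 – December 24, 2011: 358 days × 926 litres/day = 331,508 litres at €0.17/litre → €56,356.36
December 25 – December 31, 2011: 7 days × 926 litres/day = 6,482 litres at €0.16/litre → €1,037.12

€57,393.48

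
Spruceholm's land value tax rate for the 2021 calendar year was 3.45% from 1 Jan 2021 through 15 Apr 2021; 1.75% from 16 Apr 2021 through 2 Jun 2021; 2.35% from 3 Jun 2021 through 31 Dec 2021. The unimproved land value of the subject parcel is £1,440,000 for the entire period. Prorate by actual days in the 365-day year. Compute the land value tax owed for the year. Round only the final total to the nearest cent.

1 Jan – 15 Apr 2021: 105 days at 3.45% → £1,440,000 × 3.45% × 105/365 = £14,291.5068
16 Apr – 2 Jun 2021: 48 days at 1.75% → £1,440,000 × 1.75% × 48/365 = £3,313.9726
3 Jun – 31 Dec 2021: 212 days at 2.35% → £1,440,000 × 2.35% × 212/365 = £19,655.0137
Total = £37,260.4932

£37,260.49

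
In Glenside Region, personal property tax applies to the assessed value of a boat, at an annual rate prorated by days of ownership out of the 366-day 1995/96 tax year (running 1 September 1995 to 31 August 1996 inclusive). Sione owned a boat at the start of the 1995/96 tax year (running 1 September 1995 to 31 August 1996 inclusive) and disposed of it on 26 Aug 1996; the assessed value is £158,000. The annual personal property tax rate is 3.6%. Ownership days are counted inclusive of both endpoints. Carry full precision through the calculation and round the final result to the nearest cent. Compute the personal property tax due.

£5,610.30

Days held (1 Sep 1995 – 26 Aug 1996): 361 out of 366
Tax = £158,000 × 3.6% × 361/366 = £5,610.2951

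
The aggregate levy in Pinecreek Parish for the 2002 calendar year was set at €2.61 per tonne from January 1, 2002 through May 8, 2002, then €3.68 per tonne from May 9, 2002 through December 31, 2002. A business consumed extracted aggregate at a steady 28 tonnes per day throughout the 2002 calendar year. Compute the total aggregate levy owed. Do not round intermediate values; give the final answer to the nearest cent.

January 1 – May 8, 2002: 128 days × 28 tonnes/day = 3,584 tonnes at €2.61/tonne → €9354.24
May 9 – December 31, 2002: 237 days × 28 tonnes/day = 6,636 tonnes at €3.68/tonne → €24420.48

€33774.72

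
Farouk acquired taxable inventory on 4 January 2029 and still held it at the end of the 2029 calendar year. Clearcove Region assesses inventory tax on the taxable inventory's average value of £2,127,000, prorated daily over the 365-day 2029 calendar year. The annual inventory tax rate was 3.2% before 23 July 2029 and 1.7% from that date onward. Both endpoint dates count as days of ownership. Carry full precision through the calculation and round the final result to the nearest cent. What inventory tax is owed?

£53,343.99

4 January – 22 July 2029: 200 days at 3.2% → £2,127,000 × 3.2% × 200/365 = £37,295.3425
23 July – 31 December 2029: 162 days at 1.7% → £2,127,000 × 1.7% × 162/365 = £16,048.6521
Total = £53,343.9945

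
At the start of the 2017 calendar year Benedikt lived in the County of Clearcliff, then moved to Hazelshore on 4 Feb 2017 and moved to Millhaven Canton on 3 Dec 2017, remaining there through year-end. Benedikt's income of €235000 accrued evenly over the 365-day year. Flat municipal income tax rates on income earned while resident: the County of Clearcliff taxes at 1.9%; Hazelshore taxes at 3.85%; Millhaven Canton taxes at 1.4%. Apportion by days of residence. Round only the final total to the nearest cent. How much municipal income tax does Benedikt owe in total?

The County of Clearcliff, 1 Jan – 3 Feb 2017: 34 days → €235000 × 1.9% × 34/365 = €415.9178
Hazelshore, 4 Feb – 2 Dec 2017: 302 days → €235000 × 3.85% × 302/365 = €7485.8767
Millhaven Canton, 3 Dec – 31 Dec 2017: 29 days → €235000 × 1.4% × 29/365 = €261.3973
Total = €8163.1918

€8163.19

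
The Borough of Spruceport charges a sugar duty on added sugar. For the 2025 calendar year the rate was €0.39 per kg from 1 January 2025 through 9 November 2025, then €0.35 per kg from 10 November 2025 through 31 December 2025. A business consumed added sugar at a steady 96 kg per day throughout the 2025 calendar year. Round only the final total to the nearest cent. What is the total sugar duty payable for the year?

€13,465.92

1 January – 9 November 2025: 313 days × 96 kg/day = 30,048 kg at €0.39/kg → €11,718.72
10 November – 31 December 2025: 52 days × 96 kg/day = 4,992 kg at €0.35/kg → €1,747.20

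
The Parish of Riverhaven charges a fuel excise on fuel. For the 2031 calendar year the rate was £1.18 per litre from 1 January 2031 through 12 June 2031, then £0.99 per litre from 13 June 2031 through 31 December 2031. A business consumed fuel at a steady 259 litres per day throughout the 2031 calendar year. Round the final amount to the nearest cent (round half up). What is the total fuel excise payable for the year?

1 January – 12 June 2031: 163 days × 259 litres/day = 42,217 litres at £1.18/litre → £49,816.06
13 June – 31 December 2031: 202 days × 259 litres/day = 52,318 litres at £0.99/litre → £51,794.82

£101,610.88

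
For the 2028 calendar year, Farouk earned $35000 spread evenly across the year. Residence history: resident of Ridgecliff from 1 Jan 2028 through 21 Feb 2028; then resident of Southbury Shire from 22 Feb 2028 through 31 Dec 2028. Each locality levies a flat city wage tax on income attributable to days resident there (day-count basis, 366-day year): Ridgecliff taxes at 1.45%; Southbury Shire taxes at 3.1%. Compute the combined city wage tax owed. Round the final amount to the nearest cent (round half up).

Ridgecliff, 1 Jan – 21 Feb 2028: 52 days → $35000 × 1.45% × 52/366 = $72.1038
Southbury Shire, 22 Feb – 31 Dec 2028: 314 days → $35000 × 3.1% × 314/366 = $930.8470
Total = $1002.9508

$1002.95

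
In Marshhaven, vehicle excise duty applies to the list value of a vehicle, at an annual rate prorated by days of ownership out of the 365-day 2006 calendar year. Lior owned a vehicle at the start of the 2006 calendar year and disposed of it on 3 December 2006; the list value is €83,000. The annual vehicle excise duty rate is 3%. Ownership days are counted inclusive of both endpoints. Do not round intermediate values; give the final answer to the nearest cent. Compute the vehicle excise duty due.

€2,298.99

Days held (1 January – 3 December 2006): 337 out of 365
Tax = €83,000 × 3% × 337/365 = €2,298.9863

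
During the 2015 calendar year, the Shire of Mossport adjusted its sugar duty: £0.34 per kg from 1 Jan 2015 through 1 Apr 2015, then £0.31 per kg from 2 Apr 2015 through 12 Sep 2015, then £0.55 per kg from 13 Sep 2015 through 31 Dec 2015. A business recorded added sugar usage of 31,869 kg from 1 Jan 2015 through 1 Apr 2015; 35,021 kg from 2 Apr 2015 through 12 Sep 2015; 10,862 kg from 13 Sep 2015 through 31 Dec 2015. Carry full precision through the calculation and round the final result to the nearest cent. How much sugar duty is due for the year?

1 Jan – 1 Apr 2015: 31,869 kg at £0.34/kg → £10835.46
2 Apr – 12 Sep 2015: 35,021 kg at £0.31/kg → £10856.51
13 Sep – 31 Dec 2015: 10,862 kg at £0.55/kg → £5974.10

£27666.07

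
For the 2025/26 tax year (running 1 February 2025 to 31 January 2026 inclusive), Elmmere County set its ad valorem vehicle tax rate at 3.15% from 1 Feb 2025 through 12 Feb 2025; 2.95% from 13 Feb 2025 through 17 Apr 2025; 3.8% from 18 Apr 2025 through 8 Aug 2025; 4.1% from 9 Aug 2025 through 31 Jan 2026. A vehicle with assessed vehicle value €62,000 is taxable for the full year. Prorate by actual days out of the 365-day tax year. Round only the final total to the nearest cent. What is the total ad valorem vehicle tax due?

1 Feb – 12 Feb 2025: 12 days at 3.15% → €62,000 × 3.15% × 12/365 = €64.2082
13 Feb – 17 Apr 2025: 64 days at 2.95% → €62,000 × 2.95% × 64/365 = €320.7014
18 Apr – 8 Aug 2025: 113 days at 3.8% → €62,000 × 3.8% × 113/365 = €729.3918
9 Aug 2025 – 31 Jan 2026: 176 days at 4.1% → €62,000 × 4.1% × 176/365 = €1,225.7315
Total = €2,340.0329

€2,340.03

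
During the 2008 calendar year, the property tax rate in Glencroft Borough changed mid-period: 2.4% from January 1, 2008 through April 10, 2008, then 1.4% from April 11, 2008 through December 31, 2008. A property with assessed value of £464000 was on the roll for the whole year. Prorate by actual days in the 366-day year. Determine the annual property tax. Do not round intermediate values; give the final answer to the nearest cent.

January 1 – April 10, 2008: 101 days at 2.4% → £464000 × 2.4% × 101/366 = £3073.0492
April 11 – December 31, 2008: 265 days at 1.4% → £464000 × 1.4% × 265/366 = £4703.3880
Total = £7776.4372

£7776.44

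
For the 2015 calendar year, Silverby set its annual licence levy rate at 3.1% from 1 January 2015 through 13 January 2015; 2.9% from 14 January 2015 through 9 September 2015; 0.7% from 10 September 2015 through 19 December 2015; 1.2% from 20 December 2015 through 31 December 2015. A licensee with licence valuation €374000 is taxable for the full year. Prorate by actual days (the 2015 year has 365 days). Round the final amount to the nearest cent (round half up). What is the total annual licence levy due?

€8386.82

1 January – 13 January 2015: 13 days at 3.1% → €374000 × 3.1% × 13/365 = €412.9370
14 January – 9 September 2015: 239 days at 2.9% → €374000 × 2.9% × 239/365 = €7101.9014
10 September – 19 December 2015: 101 days at 0.7% → €374000 × 0.7% × 101/365 = €724.4329
20 December – 31 December 2015: 12 days at 1.2% → €374000 × 1.2% × 12/365 = €147.5507
Total = €8386.8219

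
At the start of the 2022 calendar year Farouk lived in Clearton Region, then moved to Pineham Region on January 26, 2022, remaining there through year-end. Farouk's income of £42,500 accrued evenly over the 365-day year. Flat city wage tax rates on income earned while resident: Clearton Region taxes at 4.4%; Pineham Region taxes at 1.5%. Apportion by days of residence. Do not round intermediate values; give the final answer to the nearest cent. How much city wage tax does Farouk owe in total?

Clearton Region, January 1 – January 25, 2022: 25 days → £42,500 × 4.4% × 25/365 = £128.0822
Pineham Region, January 26 – December 31, 2022: 340 days → £42,500 × 1.5% × 340/365 = £593.8356
Total = £721.9178

£721.92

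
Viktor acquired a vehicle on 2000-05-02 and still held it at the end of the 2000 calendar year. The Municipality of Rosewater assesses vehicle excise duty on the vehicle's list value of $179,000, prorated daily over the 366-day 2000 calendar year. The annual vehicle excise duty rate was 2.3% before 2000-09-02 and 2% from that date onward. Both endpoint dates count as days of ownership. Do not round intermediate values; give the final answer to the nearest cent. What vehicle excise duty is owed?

2000-05-02 to 2000-09-01: 123 days at 2.3% → $179,000 × 2.3% × 123/366 = $1,383.5820
2000-09-02 to 2000-12-31: 121 days at 2% → $179,000 × 2% × 121/366 = $1,183.5519
Total = $2,567.1339

$2,567.13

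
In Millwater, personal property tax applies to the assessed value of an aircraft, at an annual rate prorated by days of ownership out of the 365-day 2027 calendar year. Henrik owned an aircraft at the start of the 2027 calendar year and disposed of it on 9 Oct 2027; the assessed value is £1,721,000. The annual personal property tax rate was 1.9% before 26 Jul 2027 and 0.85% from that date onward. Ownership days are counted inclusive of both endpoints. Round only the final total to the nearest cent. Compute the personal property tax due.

1 Jan – 25 Jul 2027: 206 days at 1.9% → £1,721,000 × 1.9% × 206/365 = £18,454.7781
26 Jul – 9 Oct 2027: 76 days at 0.85% → £1,721,000 × 0.85% × 76/365 = £3,045.9342
Total = £21,500.7123

£21,500.71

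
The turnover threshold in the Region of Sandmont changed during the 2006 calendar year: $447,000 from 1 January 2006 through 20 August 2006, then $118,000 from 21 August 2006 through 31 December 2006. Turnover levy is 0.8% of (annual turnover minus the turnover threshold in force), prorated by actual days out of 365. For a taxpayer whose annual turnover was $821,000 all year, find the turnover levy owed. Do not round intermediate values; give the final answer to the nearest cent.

$3,951.06

1 January – 20 August 2006: 232 days, exemption $447,000 → ($821,000 − $447,000) × 0.8% × 232/365 = $1,901.7644
21 August – 31 December 2006: 133 days, exemption $118,000 → ($821,000 − $118,000) × 0.8% × 133/365 = $2,049.2932
Total = $3,951.0575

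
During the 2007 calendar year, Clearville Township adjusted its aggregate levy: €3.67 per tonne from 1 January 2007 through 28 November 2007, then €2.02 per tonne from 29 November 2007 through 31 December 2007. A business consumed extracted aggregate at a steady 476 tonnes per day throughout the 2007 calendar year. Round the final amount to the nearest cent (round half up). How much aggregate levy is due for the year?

€611707.60

1 January – 28 November 2007: 332 days × 476 tonnes/day = 158,032 tonnes at €3.67/tonne → €579977.44
29 November – 31 December 2007: 33 days × 476 tonnes/day = 15,708 tonnes at €2.02/tonne → €31730.16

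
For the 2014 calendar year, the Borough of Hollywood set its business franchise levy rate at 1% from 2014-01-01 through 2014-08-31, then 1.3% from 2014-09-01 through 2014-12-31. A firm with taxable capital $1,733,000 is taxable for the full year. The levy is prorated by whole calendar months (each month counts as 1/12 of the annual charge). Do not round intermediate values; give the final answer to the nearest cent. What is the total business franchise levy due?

$19,063.00

2014-01-01 to 2014-08-31: 8 months at 1% → $1,733,000 × 1% × 8/12 = $11,553.3333
2014-09-01 to 2014-12-31: 4 months at 1.3% → $1,733,000 × 1.3% × 4/12 = $7,509.6667
Total = $19,063.0000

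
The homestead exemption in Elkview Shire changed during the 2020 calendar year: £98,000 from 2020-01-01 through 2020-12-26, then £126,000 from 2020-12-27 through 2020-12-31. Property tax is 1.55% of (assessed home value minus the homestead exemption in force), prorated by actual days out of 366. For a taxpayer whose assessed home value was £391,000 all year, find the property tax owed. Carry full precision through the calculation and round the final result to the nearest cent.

£4,535.57

2020-01-01 to 2020-12-26: 361 days, exemption £98,000 → (£391,000 − £98,000) × 1.55% × 361/366 = £4,479.4577
2020-12-27 to 2020-12-31: 5 days, exemption £126,000 → (£391,000 − £126,000) × 1.55% × 5/366 = £56.1134
Total = £4,535.5710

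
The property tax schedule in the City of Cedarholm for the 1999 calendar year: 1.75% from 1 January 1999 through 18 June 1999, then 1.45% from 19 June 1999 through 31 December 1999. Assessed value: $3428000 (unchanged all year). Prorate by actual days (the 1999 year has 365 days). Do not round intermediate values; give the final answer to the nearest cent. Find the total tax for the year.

$54467.63

1 January – 18 June 1999: 169 days at 1.75% → $3428000 × 1.75% × 169/365 = $27776.1918
19 June – 31 December 1999: 196 days at 1.45% → $3428000 × 1.45% × 196/365 = $26691.4411
Total = $54467.6329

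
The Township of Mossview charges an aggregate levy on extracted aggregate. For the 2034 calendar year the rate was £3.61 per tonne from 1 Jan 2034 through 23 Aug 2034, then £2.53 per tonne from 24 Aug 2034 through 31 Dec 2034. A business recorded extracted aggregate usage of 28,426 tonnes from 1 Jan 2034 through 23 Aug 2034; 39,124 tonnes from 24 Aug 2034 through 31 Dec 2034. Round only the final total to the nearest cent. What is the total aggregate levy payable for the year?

£201,601.58

1 Jan – 23 Aug 2034: 28,426 tonnes at £3.61/tonne → £102,617.86
24 Aug – 31 Dec 2034: 39,124 tonnes at £2.53/tonne → £98,983.72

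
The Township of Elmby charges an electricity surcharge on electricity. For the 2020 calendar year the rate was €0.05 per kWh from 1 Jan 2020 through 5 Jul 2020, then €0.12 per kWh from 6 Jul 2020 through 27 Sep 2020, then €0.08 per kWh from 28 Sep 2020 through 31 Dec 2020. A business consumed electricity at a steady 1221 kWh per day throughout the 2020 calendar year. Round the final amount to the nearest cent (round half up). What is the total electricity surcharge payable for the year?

1 Jan – 5 Jul 2020: 187 days × 1221 kWh/day = 228,327 kWh at €0.05/kWh → €11,416.35
6 Jul – 27 Sep 2020: 84 days × 1221 kWh/day = 102,564 kWh at €0.12/kWh → €12,307.68
28 Sep – 31 Dec 2020: 95 days × 1221 kWh/day = 115,995 kWh at €0.08/kWh → €9,279.60

€33,003.63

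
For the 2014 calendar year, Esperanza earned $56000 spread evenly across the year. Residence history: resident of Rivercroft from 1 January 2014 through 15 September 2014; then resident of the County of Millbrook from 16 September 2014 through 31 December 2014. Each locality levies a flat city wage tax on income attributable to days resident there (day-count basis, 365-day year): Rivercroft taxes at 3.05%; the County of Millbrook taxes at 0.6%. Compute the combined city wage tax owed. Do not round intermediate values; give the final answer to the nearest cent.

Rivercroft, 1 January – 15 September 2014: 258 days → $56000 × 3.05% × 258/365 = $1207.2986
The County of Millbrook, 16 September – 31 December 2014: 107 days → $56000 × 0.6% × 107/365 = $98.4986
Total = $1305.7973

$1305.80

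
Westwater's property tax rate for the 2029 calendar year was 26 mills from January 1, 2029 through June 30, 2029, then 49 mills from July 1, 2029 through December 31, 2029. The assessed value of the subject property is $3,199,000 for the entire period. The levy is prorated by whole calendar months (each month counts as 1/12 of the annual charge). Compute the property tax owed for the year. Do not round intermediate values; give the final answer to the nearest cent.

January 1 – June 30, 2029: 6 months at 26 mills → $3,199,000 × 2.6% × 6/12 = $41,587.0000
July 1 – December 31, 2029: 6 months at 49 mills → $3,199,000 × 4.9% × 6/12 = $78,375.5000
Total = $119,962.5000

$119,962.50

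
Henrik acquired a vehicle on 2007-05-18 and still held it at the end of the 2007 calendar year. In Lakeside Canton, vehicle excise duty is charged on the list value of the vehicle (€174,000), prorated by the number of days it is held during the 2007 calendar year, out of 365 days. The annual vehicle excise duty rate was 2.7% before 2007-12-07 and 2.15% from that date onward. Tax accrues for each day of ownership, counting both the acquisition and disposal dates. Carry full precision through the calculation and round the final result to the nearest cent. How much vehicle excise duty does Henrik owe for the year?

2007-05-18 to 2007-12-06: 203 days at 2.7% → €174,000 × 2.7% × 203/365 = €2,612.8603
2007-12-07 to 2007-12-31: 25 days at 2.15% → €174,000 × 2.15% × 25/365 = €256.2329
Total = €2,869.0932

€2,869.09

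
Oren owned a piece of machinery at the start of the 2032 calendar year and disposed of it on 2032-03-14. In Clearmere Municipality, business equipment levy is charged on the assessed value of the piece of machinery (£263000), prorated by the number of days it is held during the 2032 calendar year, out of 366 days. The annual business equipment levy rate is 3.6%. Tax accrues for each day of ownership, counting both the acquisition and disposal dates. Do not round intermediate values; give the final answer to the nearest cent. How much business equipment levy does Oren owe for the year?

Days held (2032-01-01 to 2032-03-14): 74 out of 366
Tax = £263000 × 3.6% × 74/366 = £1914.2951

£1914.30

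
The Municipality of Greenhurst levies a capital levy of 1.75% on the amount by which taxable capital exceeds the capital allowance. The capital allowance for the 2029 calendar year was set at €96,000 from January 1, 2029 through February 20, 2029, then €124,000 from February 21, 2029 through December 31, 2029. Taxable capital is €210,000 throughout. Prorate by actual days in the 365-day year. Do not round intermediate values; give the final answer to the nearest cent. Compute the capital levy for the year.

January 1 – February 20, 2029: 51 days, exemption €96,000 → (€210,000 − €96,000) × 1.75% × 51/365 = €278.7534
February 21 – December 31, 2029: 314 days, exemption €124,000 → (€210,000 − €124,000) × 1.75% × 314/365 = €1,294.7123
Total = €1,573.4658

€1,573.47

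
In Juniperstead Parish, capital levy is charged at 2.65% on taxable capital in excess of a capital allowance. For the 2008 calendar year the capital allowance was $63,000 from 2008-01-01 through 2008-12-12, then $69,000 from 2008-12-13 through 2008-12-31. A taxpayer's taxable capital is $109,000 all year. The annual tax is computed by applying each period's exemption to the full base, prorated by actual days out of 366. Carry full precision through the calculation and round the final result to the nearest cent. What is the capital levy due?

2008-01-01 to 2008-12-12: 347 days, exemption $63,000 → ($109,000 − $63,000) × 2.65% × 347/366 = $1,155.7186
2008-12-13 to 2008-12-31: 19 days, exemption $69,000 → ($109,000 − $69,000) × 2.65% × 19/366 = $55.0273
Total = $1,210.7459

$1,210.75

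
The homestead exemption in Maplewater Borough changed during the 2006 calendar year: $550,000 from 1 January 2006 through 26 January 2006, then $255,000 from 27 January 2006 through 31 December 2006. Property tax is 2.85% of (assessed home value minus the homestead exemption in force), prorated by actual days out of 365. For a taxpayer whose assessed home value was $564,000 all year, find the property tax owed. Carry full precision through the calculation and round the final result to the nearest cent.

$8,207.61

1 January – 26 January 2006: 26 days, exemption $550,000 → ($564,000 − $550,000) × 2.85% × 26/365 = $28.4219
27 January – 31 December 2006: 339 days, exemption $255,000 → ($564,000 − $255,000) × 2.85% × 339/365 = $8,179.1877
Total = $8,207.6096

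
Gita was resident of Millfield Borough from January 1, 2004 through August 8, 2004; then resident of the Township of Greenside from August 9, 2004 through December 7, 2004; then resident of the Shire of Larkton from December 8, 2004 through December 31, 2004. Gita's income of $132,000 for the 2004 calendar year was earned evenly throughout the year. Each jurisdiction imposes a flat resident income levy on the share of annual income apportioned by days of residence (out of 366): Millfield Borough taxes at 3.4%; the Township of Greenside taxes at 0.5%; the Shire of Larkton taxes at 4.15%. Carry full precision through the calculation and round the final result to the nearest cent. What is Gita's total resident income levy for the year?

$3,287.38

Millfield Borough, January 1 – August 8, 2004: 221 days → $132,000 × 3.4% × 221/366 = $2,709.9672
The Township of Greenside, August 9 – December 7, 2004: 121 days → $132,000 × 0.5% × 121/366 = $218.1967
The Shire of Larkton, December 8 – December 31, 2004: 24 days → $132,000 × 4.15% × 24/366 = $359.2131
Total = $3,287.3770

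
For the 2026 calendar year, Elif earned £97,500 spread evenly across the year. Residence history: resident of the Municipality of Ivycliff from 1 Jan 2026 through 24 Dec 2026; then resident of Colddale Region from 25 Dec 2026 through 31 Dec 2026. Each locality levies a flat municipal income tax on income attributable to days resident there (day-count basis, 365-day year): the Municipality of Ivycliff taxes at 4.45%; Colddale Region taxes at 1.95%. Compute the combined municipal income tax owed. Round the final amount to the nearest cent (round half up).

The Municipality of Ivycliff, 1 Jan – 24 Dec 2026: 358 days → £97,500 × 4.45% × 358/365 = £4,255.5411
Colddale Region, 25 Dec – 31 Dec 2026: 7 days → £97,500 × 1.95% × 7/365 = £36.4623
Total = £4,292.0034

£4,292.00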